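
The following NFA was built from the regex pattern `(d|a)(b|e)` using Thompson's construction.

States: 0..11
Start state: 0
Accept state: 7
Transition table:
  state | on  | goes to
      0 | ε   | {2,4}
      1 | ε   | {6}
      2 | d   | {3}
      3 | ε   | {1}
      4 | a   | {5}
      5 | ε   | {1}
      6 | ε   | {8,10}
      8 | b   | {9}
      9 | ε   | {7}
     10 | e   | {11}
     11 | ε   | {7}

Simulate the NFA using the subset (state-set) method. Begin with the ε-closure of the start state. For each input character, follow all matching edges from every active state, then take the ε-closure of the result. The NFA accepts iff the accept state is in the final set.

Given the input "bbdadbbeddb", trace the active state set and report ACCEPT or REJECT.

S₀ = ε-closure({0}) = {0,2,4}
'b' @ 1: {}  — no active states
rest 'bdadbbeddb' ignored (set empty)
final: {}; accept 7 not in set

Answer: REJECT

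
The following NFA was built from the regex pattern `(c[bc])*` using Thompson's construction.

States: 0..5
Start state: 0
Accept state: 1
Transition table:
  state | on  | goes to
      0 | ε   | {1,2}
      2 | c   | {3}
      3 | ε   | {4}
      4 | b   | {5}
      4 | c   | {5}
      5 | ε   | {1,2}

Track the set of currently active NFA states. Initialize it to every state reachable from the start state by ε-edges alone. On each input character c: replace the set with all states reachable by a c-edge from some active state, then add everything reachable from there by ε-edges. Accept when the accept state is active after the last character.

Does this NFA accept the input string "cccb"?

Answer: ACCEPT

Steps:
S₀ = ε-closure({0}) = {0,1,2}
'c' @ 1: {3,4}
'c' @ 2: {1,2,5}  ✓accept
'c' @ 3: {3,4}
'b' @ 4: {1,2,5}  ✓accept
end set {1,2,5} — state 1 in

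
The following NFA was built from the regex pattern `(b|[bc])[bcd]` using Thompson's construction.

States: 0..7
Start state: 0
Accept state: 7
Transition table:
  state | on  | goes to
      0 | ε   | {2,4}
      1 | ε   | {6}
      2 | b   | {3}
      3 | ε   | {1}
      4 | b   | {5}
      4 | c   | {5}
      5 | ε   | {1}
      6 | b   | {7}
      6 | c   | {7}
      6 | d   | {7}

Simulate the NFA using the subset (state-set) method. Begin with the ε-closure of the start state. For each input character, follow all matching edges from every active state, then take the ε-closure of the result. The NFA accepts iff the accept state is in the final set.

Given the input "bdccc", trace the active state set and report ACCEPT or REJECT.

Answer: REJECT

Steps:
S₀ = ε-closure({0}) = {0,2,4}
'b' @ 1: {1,3,5,6}
'd' @ 2: {7}  ✓accept
'c' @ 3: {}  — state set empty
rest 'cc' ignored (set empty)
end set {} — state 7 not in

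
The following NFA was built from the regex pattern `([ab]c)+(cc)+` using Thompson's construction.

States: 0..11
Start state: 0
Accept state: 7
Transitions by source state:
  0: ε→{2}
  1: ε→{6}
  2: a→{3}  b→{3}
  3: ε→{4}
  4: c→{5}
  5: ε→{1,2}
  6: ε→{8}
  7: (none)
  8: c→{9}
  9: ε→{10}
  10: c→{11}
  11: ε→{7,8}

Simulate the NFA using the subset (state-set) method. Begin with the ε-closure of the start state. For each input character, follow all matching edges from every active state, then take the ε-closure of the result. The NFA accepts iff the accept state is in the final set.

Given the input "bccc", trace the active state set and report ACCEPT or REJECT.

Answer: ACCEPT

Derivation:
start: ε-closure({0}) = {0,2}
'b' @ 1: {3,4}
'c' @ 2: {1,2,5,6,8}
'c' @ 3: {9,10}
'c' @ 4: {7,8,11}  ✓accept
final: {7,8,11}; accept 7 in set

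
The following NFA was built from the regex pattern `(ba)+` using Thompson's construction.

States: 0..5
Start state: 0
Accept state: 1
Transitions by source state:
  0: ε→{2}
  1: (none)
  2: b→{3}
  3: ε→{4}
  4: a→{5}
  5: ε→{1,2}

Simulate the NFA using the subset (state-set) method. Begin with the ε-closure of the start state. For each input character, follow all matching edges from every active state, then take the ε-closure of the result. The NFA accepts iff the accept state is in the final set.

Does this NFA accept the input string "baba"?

S₀ = ε-closure({0}) = {0,2}
'b' @ 1: {3,4}
'a' @ 2: {1,2,5}  [accepting]
'b' @ 3: {3,4}
'a' @ 4: {1,2,5}  [accepting]
final: {1,2,5}; accept 1 in set

Answer: ACCEPT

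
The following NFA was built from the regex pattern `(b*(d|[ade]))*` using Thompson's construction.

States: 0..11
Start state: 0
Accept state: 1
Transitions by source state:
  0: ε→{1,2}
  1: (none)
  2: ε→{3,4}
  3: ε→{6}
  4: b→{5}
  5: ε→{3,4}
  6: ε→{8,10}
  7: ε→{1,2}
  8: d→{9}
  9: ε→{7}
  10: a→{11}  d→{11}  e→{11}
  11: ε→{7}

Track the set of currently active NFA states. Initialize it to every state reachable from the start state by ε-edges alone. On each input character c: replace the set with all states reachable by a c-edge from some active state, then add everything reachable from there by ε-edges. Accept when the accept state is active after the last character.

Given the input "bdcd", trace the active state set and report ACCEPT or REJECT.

start: ε-closure({0}) = {0,1,2,3,4,6,8,10}
'b' @ 1: {3,4,5,6,8,10}
'd' @ 2: {1,2,3,4,6,7,8,9,10,11}  (accept∈set)
'c' @ 3: {}  — dead — no transitions
rest 'd' ignored (set empty)
final: {}; accept 1 not in set

Answer: REJECT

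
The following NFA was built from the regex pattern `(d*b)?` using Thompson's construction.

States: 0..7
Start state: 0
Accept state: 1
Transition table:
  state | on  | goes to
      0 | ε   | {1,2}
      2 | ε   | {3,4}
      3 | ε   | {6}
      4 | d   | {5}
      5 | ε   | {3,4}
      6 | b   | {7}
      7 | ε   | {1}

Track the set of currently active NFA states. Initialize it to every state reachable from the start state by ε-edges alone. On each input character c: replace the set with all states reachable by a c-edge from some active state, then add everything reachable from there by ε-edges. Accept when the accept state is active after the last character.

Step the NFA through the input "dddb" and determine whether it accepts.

Answer: ACCEPT

Derivation:
S₀ = ε-closure({0}) = {0,1,2,3,4,6}
'd' @ 1: {3,4,5,6}
'd' @ 2: {3,4,5,6}
'd' @ 3: {3,4,5,6}
'b' @ 4: {1,7}  (accept∈set)
end set {1,7} — state 1 in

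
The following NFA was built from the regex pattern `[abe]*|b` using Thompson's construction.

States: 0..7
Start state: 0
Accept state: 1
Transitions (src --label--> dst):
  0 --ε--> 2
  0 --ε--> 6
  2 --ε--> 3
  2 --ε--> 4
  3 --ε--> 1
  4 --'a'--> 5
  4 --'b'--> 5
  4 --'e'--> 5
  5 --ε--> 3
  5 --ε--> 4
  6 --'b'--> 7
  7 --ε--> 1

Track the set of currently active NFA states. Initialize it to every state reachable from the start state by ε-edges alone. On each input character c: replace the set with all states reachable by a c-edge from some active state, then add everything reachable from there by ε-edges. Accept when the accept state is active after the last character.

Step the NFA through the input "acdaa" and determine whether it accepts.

Answer: REJECT

Trace:
start: ε-closure({0}) = {0,1,2,3,4,6}
'a' @ 1: {1,3,4,5}  (accept∈set)
'c' @ 2: {}  — state set empty
rest 'daa' ignored (set empty)
end set {} — state 1 not in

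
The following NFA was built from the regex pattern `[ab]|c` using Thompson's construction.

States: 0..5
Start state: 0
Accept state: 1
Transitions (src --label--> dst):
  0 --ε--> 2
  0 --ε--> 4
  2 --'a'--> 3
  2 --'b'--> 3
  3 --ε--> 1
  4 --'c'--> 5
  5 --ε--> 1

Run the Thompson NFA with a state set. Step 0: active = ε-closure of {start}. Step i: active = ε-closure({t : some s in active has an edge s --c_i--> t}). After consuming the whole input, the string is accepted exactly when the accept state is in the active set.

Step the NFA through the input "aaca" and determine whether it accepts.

initial (ε-close {0}): {0,2,4}
'a' @ 1: {1,3}  (accept∈set)
'a' @ 2: {}  — no active states
rest 'ca' ignored (set empty)
end set {} — state 1 not in

Answer: REJECT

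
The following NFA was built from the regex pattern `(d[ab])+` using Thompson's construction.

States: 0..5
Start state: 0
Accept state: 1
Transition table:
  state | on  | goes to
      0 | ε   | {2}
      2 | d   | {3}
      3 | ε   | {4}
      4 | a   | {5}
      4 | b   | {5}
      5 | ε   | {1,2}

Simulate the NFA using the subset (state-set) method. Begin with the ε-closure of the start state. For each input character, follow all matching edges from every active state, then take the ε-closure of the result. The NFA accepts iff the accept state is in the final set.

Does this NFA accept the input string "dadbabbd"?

Answer: REJECT

Trace:
start: ε-closure({0}) = {0,2}
'd' @ 1: {3,4}
'a' @ 2: {1,2,5}  ✓accept
'd' @ 3: {3,4}
'b' @ 4: {1,2,5}  ✓accept
'a' @ 5: {}  — no active states
rest 'bbd' ignored (set empty)
end set {} — state 1 not in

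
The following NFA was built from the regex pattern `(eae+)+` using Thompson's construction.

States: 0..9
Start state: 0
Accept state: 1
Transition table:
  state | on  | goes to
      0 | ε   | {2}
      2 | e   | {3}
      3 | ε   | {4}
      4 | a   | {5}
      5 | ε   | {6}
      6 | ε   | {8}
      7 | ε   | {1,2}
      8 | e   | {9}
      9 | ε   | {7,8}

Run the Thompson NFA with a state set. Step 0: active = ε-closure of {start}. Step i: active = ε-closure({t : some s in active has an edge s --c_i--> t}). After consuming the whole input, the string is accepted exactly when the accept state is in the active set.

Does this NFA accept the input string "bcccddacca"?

initial (ε-close {0}): {0,2}
'b' @ 1: {}  — dead — no transitions
rest 'cccddacca' ignored (set empty)
final: {}; accept 1 not in set

Answer: REJECT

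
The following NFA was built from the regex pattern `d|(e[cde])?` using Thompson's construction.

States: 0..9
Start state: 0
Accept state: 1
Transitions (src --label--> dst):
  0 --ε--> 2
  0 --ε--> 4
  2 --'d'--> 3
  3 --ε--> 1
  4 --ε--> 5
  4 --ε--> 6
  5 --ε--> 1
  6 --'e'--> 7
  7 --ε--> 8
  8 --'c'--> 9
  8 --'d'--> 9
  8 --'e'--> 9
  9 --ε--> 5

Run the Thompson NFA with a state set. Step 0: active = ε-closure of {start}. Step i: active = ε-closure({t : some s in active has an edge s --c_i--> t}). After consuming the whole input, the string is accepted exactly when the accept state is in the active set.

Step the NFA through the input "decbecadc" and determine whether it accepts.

start: ε-closure({0}) = {0,1,2,4,5,6}
'd' @ 1: {1,3}  ✓accept
'e' @ 2: {}  — no active states
rest 'cbecadc' ignored (set empty)
final: {}; accept 1 not in set

Answer: REJECT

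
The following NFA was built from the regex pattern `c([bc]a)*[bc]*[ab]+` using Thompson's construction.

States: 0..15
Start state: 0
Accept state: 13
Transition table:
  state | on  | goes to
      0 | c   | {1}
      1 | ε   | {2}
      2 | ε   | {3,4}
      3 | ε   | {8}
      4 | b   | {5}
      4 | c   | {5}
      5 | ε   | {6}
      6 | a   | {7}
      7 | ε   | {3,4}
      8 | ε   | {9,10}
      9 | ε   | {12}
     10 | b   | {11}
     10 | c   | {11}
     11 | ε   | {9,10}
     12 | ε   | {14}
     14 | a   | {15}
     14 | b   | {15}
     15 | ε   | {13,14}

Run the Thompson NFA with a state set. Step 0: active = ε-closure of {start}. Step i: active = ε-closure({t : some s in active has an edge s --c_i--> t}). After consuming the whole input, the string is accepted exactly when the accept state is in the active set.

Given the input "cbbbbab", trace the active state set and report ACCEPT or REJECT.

S₀ = ε-closure({0}) = {0}
'c' @ 1: {1,2,3,4,8,9,10,12,14}
'b' @ 2: {5,6,9,10,11,12,13,14,15}  ✓accept
'b' @ 3: {9,10,11,12,13,14,15}  ✓accept
'b' @ 4: {9,10,11,12,13,14,15}  ✓accept
'b' @ 5: {9,10,11,12,13,14,15}  ✓accept
'a' @ 6: {13,14,15}  ✓accept
'b' @ 7: {13,14,15}  ✓accept
after full input: {13,14,15}  (accept=13 in)

Answer: ACCEPT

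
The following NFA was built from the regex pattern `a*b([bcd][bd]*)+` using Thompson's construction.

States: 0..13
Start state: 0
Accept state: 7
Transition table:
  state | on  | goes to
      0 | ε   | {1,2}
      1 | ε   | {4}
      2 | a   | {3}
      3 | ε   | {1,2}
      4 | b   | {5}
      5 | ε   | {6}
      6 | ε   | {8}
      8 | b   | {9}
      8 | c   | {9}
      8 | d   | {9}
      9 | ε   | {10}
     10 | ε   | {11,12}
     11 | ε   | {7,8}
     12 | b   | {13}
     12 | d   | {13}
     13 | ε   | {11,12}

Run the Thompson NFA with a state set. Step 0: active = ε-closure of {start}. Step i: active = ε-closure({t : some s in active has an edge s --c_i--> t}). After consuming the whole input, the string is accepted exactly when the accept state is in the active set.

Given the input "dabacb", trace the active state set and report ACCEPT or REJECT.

initial (ε-close {0}): {0,1,2,4}
'd' @ 1: {}  — state set empty
rest 'abacb' ignored (set empty)
final: {}; accept 7 not in set

Answer: REJECT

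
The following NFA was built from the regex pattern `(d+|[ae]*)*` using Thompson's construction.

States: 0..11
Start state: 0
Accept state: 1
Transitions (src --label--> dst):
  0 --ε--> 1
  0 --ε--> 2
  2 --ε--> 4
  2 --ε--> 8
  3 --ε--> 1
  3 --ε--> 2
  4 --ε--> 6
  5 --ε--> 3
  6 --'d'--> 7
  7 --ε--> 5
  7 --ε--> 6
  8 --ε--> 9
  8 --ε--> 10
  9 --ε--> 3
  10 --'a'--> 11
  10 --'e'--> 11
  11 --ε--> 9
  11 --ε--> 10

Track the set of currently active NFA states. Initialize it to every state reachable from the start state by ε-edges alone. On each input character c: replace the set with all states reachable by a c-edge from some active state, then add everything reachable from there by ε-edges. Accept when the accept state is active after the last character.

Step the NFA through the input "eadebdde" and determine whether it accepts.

Answer: REJECT

Steps:
start: ε-closure({0}) = {0,1,2,3,4,6,8,9,10}
'e' @ 1: {1,2,3,4,6,8,9,10,11}  (accept∈set)
'a' @ 2: {1,2,3,4,6,8,9,10,11}  (accept∈set)
'd' @ 3: {1,2,3,4,5,6,7,8,9,10}  (accept∈set)
'e' @ 4: {1,2,3,4,6,8,9,10,11}  (accept∈set)
'b' @ 5: {}  — dead — no transitions
rest 'dde' ignored (set empty)
end set {} — state 1 not in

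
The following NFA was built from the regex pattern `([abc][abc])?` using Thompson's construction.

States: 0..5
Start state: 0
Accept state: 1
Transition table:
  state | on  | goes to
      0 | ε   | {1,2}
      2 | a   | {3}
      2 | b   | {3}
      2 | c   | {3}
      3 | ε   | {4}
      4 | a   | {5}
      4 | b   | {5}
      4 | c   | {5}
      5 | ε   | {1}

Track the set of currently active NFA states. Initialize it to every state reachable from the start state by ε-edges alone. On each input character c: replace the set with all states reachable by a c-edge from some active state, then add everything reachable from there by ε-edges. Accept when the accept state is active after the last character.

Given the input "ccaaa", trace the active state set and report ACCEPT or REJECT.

initial (ε-close {0}): {0,1,2}
'c' @ 1: {3,4}
'c' @ 2: {1,5}  ✓accept
'a' @ 3: {}  — dead — no transitions
rest 'aa' ignored (set empty)
after full input: {}  (accept=1 not in)

Answer: REJECT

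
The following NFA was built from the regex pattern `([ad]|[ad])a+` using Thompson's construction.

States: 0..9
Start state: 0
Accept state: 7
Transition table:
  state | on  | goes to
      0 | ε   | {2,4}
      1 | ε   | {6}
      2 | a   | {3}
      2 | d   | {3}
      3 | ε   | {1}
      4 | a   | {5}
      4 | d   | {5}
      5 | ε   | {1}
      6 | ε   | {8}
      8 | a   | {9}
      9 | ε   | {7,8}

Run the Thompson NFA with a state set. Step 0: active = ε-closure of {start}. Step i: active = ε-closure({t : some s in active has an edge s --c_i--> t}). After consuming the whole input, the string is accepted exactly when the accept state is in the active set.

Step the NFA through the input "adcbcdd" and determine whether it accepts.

Answer: REJECT

Trace:
start: ε-closure({0}) = {0,2,4}
'a' @ 1: {1,3,5,6,8}
'd' @ 2: {}  — state set empty
rest 'cbcdd' ignored (set empty)
after full input: {}  (accept=7 not in)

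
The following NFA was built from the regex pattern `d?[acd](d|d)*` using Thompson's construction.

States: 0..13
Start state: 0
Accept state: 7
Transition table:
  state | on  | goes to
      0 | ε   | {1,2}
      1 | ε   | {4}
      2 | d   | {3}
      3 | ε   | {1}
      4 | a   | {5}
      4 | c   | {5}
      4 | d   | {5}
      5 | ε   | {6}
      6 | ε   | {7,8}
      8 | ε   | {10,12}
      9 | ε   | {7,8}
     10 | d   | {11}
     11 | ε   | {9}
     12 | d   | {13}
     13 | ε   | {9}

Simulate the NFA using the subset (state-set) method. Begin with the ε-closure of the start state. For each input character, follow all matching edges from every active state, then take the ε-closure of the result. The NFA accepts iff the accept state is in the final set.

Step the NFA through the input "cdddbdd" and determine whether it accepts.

Answer: REJECT

Steps:
S₀ = ε-closure({0}) = {0,1,2,4}
'c' @ 1: {5,6,7,8,10,12}  ✓accept
'd' @ 2: {7,8,9,10,11,12,13}  ✓accept
'd' @ 3: {7,8,9,10,11,12,13}  ✓accept
'd' @ 4: {7,8,9,10,11,12,13}  ✓accept
'b' @ 5: {}  — state set empty
rest 'dd' ignored (set empty)
end set {} — state 7 not in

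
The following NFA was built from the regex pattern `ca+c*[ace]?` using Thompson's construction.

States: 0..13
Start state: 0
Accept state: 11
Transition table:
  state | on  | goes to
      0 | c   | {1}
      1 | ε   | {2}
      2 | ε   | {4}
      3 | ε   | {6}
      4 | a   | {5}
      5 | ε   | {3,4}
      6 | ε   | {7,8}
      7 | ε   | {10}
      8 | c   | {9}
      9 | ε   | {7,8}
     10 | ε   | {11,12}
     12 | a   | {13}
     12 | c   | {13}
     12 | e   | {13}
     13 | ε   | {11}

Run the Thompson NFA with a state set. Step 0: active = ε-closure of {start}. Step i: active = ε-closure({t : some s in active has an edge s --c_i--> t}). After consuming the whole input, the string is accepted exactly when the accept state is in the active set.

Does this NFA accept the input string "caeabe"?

start: ε-closure({0}) = {0}
'c' @ 1: {1,2,4}
'a' @ 2: {3,4,5,6,7,8,10,11,12}  ✓accept
'e' @ 3: {11,13}  ✓accept
'a' @ 4: {}  — no active states
rest 'be' ignored (set empty)
after full input: {}  (accept=11 not in)

Answer: REJECT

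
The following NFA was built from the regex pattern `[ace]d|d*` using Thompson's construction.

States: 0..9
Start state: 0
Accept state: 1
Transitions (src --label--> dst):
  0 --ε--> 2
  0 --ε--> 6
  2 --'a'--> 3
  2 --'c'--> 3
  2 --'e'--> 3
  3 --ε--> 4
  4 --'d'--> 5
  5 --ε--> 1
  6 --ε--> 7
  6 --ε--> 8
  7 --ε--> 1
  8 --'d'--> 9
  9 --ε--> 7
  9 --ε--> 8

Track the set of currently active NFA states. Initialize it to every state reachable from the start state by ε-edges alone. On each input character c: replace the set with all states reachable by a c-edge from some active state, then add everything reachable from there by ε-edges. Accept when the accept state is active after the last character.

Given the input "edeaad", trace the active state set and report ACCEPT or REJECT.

start: ε-closure({0}) = {0,1,2,6,7,8}
'e' @ 1: {3,4}
'd' @ 2: {1,5}  ✓accept
'e' @ 3: {}  — dead — no transitions
rest 'aad' ignored (set empty)
end set {} — state 1 not in

Answer: REJECT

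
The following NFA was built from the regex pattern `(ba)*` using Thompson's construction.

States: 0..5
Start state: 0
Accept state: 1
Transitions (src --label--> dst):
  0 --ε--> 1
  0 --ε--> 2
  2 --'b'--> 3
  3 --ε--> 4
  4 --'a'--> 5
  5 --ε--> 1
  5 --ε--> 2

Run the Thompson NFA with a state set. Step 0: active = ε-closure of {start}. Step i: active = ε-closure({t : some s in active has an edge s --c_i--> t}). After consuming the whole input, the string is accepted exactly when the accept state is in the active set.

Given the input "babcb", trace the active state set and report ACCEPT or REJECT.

start: ε-closure({0}) = {0,1,2}
'b' @ 1: {3,4}
'a' @ 2: {1,2,5}  ✓accept
'b' @ 3: {3,4}
'c' @ 4: {}  — dead — no transitions
rest 'b' ignored (set empty)
after full input: {}  (accept=1 not in)

Answer: REJECT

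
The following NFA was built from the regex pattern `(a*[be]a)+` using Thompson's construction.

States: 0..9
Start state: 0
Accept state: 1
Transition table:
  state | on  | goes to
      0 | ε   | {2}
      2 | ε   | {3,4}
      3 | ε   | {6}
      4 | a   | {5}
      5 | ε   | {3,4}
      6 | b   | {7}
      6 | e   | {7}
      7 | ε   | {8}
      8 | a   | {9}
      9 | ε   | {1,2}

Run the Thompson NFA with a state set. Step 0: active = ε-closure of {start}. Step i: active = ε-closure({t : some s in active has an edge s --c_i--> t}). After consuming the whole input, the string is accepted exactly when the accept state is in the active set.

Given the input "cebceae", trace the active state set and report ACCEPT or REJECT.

Answer: REJECT

Trace:
initial (ε-close {0}): {0,2,3,4,6}
'c' @ 1: {}  — state set empty
rest 'ebceae' ignored (set empty)
final: {}; accept 1 not in set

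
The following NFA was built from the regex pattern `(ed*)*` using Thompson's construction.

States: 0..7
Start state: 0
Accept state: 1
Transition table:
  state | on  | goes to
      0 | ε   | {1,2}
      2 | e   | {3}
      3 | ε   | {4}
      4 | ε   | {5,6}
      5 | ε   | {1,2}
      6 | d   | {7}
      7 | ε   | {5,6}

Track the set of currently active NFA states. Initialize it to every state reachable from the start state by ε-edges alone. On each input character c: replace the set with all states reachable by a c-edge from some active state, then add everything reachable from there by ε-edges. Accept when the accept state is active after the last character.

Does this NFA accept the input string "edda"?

start: ε-closure({0}) = {0,1,2}
'e' @ 1: {1,2,3,4,5,6}  [accepting]
'd' @ 2: {1,2,5,6,7}  [accepting]
'd' @ 3: {1,2,5,6,7}  [accepting]
'a' @ 4: {}  — dead — no transitions
after full input: {}  (accept=1 not in)

Answer: REJECT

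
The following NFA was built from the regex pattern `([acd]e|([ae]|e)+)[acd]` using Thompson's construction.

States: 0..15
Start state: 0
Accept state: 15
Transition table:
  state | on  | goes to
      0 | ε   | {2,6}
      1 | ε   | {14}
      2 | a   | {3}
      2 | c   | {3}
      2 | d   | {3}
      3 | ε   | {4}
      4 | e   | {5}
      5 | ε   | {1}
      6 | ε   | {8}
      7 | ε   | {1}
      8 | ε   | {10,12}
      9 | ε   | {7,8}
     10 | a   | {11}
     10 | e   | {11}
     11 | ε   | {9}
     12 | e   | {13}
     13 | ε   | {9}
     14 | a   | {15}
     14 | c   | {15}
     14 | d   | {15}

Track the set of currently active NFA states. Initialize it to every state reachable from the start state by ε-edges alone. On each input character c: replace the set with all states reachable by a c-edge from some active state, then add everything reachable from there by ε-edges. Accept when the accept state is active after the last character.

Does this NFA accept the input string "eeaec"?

initial (ε-close {0}): {0,2,6,8,10,12}
'e' @ 1: {1,7,8,9,10,11,12,13,14}
'e' @ 2: {1,7,8,9,10,11,12,13,14}
'a' @ 3: {1,7,8,9,10,11,12,14,15}  [accepting]
'e' @ 4: {1,7,8,9,10,11,12,13,14}
'c' @ 5: {15}  [accepting]
after full input: {15}  (accept=15 in)

Answer: ACCEPT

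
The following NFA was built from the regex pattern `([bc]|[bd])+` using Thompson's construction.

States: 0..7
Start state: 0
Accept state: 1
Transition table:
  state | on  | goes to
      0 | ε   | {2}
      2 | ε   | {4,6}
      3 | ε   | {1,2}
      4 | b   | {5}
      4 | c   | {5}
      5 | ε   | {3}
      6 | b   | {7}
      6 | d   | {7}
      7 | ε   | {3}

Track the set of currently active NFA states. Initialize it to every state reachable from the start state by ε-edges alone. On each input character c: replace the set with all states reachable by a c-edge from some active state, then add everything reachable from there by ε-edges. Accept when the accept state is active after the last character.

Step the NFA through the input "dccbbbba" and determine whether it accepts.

start: ε-closure({0}) = {0,2,4,6}
'd' @ 1: {1,2,3,4,6,7}  (accept∈set)
'c' @ 2: {1,2,3,4,5,6}  (accept∈set)
'c' @ 3: {1,2,3,4,5,6}  (accept∈set)
'b' @ 4: {1,2,3,4,5,6,7}  (accept∈set)
'b' @ 5: {1,2,3,4,5,6,7}  (accept∈set)
'b' @ 6: {1,2,3,4,5,6,7}  (accept∈set)
'b' @ 7: {1,2,3,4,5,6,7}  (accept∈set)
'a' @ 8: {}  — dead — no transitions
after full input: {}  (accept=1 not in)

Answer: REJECT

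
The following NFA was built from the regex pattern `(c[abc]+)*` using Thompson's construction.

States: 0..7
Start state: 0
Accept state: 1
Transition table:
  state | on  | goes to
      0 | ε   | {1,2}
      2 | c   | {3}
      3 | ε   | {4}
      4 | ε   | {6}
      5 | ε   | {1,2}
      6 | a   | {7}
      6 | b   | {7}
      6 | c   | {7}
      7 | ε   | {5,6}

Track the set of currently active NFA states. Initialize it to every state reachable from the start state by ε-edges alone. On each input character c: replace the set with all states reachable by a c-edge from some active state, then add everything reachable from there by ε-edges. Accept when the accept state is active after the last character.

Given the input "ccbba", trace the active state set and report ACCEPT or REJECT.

S₀ = ε-closure({0}) = {0,1,2}
'c' @ 1: {3,4,6}
'c' @ 2: {1,2,5,6,7}  (accept∈set)
'b' @ 3: {1,2,5,6,7}  (accept∈set)
'b' @ 4: {1,2,5,6,7}  (accept∈set)
'a' @ 5: {1,2,5,6,7}  (accept∈set)
end set {1,2,5,6,7} — state 1 in

Answer: ACCEPT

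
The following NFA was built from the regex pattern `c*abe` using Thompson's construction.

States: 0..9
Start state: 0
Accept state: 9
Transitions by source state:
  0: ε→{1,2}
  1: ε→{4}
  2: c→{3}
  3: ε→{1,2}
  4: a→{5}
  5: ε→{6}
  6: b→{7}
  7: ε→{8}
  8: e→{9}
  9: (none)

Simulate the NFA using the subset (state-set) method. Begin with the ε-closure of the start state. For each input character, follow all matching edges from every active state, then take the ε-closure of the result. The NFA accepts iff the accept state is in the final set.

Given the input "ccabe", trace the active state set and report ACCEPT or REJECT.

Answer: ACCEPT

Steps:
start: ε-closure({0}) = {0,1,2,4}
'c' @ 1: {1,2,3,4}
'c' @ 2: {1,2,3,4}
'a' @ 3: {5,6}
'b' @ 4: {7,8}
'e' @ 5: {9}  [accepting]
final: {9}; accept 9 in set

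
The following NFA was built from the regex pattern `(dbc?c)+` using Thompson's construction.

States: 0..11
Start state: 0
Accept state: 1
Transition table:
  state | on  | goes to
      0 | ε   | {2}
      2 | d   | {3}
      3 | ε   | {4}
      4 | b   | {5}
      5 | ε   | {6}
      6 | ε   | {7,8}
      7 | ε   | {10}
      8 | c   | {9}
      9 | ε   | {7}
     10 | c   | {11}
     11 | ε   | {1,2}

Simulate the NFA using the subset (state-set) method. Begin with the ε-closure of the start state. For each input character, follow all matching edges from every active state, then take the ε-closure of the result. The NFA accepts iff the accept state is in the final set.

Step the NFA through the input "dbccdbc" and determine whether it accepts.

Answer: ACCEPT

Trace:
start: ε-closure({0}) = {0,2}
'd' @ 1: {3,4}
'b' @ 2: {5,6,7,8,10}
'c' @ 3: {1,2,7,9,10,11}  [accepting]
'c' @ 4: {1,2,11}  [accepting]
'd' @ 5: {3,4}
'b' @ 6: {5,6,7,8,10}
'c' @ 7: {1,2,7,9,10,11}  [accepting]
final: {1,2,7,9,10,11}; accept 1 in set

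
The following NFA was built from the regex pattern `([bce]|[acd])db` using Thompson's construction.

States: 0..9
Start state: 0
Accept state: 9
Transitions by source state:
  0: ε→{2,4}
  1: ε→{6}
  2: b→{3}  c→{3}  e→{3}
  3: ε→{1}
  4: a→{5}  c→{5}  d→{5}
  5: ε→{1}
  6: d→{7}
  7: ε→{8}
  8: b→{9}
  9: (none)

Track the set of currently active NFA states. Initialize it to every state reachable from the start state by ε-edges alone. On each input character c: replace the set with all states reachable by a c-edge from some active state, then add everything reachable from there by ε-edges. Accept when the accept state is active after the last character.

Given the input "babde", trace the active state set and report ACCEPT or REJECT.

Answer: REJECT

Trace:
initial (ε-close {0}): {0,2,4}
'b' @ 1: {1,3,6}
'a' @ 2: {}  — state set empty
rest 'bde' ignored (set empty)
after full input: {}  (accept=9 not in)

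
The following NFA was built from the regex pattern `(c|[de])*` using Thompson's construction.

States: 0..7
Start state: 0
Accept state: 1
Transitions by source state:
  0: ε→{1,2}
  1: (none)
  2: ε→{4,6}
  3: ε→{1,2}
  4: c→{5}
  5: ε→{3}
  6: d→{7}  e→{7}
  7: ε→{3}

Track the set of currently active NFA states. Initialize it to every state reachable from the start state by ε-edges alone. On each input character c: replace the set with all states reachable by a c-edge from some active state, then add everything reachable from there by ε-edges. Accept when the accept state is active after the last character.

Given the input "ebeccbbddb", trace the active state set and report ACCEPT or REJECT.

Answer: REJECT

Derivation:
start: ε-closure({0}) = {0,1,2,4,6}
'e' @ 1: {1,2,3,4,6,7}  (accept∈set)
'b' @ 2: {}  — state set empty
rest 'eccbbddb' ignored (set empty)
end set {} — state 1 not in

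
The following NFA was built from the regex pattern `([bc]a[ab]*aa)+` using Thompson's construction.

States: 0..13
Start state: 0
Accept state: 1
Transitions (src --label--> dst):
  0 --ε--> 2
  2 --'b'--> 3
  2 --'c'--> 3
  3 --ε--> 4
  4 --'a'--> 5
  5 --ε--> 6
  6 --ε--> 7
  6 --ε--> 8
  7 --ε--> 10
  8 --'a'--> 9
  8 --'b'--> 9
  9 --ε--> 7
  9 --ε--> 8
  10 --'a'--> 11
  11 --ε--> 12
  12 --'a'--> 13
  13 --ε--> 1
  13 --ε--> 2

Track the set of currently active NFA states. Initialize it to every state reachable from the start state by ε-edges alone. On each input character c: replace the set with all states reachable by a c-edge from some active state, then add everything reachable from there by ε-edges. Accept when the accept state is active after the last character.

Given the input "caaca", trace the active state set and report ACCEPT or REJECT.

initial (ε-close {0}): {0,2}
'c' @ 1: {3,4}
'a' @ 2: {5,6,7,8,10}
'a' @ 3: {7,8,9,10,11,12}
'c' @ 4: {}  — dead — no transitions
rest 'a' ignored (set empty)
final: {}; accept 1 not in set

Answer: REJECT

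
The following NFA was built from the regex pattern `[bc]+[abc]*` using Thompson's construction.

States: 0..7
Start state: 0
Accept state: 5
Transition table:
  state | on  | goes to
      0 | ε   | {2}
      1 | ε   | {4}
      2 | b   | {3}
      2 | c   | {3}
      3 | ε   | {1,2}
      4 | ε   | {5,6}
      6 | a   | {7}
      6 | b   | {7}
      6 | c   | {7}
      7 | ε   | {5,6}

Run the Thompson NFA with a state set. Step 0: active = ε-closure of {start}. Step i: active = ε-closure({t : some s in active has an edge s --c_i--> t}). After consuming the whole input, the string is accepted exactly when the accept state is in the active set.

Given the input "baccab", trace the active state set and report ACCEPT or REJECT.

Answer: ACCEPT

Steps:
S₀ = ε-closure({0}) = {0,2}
'b' @ 1: {1,2,3,4,5,6}  (accept∈set)
'a' @ 2: {5,6,7}  (accept∈set)
'c' @ 3: {5,6,7}  (accept∈set)
'c' @ 4: {5,6,7}  (accept∈set)
'a' @ 5: {5,6,7}  (accept∈set)
'b' @ 6: {5,6,7}  (accept∈set)
end set {5,6,7} — state 5 in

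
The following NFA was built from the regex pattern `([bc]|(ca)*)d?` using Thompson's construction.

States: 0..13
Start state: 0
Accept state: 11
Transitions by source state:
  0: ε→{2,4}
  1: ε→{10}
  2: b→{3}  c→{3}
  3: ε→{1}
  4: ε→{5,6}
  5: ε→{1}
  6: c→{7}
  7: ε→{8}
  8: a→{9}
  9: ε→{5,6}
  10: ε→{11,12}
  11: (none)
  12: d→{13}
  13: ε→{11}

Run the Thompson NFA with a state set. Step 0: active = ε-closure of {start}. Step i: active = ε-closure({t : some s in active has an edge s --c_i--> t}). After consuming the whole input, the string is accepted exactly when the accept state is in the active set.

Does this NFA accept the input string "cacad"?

Answer: ACCEPT

Derivation:
initial (ε-close {0}): {0,1,2,4,5,6,10,11,12}
'c' @ 1: {1,3,7,8,10,11,12}  (accept∈set)
'a' @ 2: {1,5,6,9,10,11,12}  (accept∈set)
'c' @ 3: {7,8}
'a' @ 4: {1,5,6,9,10,11,12}  (accept∈set)
'd' @ 5: {11,13}  (accept∈set)
final: {11,13}; accept 11 in set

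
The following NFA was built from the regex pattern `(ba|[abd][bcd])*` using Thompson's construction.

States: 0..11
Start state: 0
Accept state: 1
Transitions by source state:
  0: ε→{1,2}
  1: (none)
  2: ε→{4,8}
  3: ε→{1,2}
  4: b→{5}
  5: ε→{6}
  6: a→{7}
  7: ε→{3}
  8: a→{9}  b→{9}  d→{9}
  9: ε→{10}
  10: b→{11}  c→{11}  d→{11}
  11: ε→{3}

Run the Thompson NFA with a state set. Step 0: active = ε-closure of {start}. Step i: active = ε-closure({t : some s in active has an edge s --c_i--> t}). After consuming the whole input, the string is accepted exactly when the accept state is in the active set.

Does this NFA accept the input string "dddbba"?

start: ε-closure({0}) = {0,1,2,4,8}
'd' @ 1: {9,10}
'd' @ 2: {1,2,3,4,8,11}  ✓accept
'd' @ 3: {9,10}
'b' @ 4: {1,2,3,4,8,11}  ✓accept
'b' @ 5: {5,6,9,10}
'a' @ 6: {1,2,3,4,7,8}  ✓accept
after full input: {1,2,3,4,7,8}  (accept=1 in)

Answer: ACCEPT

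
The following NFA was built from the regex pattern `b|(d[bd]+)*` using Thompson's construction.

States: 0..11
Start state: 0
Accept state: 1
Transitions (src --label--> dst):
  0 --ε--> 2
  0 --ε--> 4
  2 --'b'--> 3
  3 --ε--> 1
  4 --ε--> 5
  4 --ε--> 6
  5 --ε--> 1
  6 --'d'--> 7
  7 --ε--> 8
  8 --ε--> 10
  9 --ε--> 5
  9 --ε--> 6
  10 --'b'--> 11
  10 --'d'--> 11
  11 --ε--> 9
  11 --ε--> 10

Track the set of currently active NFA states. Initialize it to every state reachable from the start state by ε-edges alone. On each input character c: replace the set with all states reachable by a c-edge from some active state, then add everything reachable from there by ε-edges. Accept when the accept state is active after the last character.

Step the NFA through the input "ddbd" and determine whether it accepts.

Answer: ACCEPT

Steps:
start: ε-closure({0}) = {0,1,2,4,5,6}
'd' @ 1: {7,8,10}
'd' @ 2: {1,5,6,9,10,11}  (accept∈set)
'b' @ 3: {1,5,6,9,10,11}  (accept∈set)
'd' @ 4: {1,5,6,7,8,9,10,11}  (accept∈set)
after full input: {1,5,6,7,8,9,10,11}  (accept=1 in)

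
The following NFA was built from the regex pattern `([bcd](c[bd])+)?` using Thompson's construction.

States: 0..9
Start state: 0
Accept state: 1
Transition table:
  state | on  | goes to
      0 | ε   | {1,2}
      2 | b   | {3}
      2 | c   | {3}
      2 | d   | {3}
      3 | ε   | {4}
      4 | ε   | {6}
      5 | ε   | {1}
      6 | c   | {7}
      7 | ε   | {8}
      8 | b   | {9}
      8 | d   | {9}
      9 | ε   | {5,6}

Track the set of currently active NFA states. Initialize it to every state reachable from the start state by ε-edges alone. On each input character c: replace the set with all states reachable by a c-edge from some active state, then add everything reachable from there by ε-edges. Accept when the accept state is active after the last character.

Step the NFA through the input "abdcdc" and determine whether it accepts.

start: ε-closure({0}) = {0,1,2}
'a' @ 1: {}  — state set empty
rest 'bdcdc' ignored (set empty)
end set {} — state 1 not in

Answer: REJECT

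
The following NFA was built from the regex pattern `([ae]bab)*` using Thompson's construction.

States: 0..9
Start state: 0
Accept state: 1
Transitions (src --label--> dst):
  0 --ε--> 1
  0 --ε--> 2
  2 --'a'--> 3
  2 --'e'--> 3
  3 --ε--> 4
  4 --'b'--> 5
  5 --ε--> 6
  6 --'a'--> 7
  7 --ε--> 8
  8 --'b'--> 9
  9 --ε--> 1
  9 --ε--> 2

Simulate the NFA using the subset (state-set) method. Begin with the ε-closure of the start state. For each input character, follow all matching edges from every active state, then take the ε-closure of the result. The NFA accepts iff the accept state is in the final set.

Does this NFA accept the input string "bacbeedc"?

Answer: REJECT

Derivation:
S₀ = ε-closure({0}) = {0,1,2}
'b' @ 1: {}  — no active states
rest 'acbeedc' ignored (set empty)
end set {} — state 1 not in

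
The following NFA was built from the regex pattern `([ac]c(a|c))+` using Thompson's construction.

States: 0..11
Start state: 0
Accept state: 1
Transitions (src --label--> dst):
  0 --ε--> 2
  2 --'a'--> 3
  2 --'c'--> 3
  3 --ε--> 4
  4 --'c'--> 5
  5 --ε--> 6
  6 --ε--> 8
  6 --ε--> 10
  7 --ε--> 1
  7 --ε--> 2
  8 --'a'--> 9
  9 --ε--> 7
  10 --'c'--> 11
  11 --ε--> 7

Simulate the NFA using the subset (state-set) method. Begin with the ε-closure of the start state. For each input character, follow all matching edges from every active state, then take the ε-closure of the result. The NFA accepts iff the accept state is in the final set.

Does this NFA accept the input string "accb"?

initial (ε-close {0}): {0,2}
'a' @ 1: {3,4}
'c' @ 2: {5,6,8,10}
'c' @ 3: {1,2,7,11}  (accept∈set)
'b' @ 4: {}  — no active states
after full input: {}  (accept=1 not in)

Answer: REJECT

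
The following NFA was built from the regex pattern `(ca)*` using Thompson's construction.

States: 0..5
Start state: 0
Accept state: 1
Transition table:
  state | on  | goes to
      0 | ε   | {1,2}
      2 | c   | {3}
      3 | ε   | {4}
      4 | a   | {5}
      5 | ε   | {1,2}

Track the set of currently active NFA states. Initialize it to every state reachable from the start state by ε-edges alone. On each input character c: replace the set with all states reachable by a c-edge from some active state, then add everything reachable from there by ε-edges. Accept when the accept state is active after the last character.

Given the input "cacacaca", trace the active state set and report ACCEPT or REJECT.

Answer: ACCEPT

Steps:
start: ε-closure({0}) = {0,1,2}
'c' @ 1: {3,4}
'a' @ 2: {1,2,5}  (accept∈set)
'c' @ 3: {3,4}
'a' @ 4: {1,2,5}  (accept∈set)
'c' @ 5: {3,4}
'a' @ 6: {1,2,5}  (accept∈set)
'c' @ 7: {3,4}
'a' @ 8: {1,2,5}  (accept∈set)
final: {1,2,5}; accept 1 in set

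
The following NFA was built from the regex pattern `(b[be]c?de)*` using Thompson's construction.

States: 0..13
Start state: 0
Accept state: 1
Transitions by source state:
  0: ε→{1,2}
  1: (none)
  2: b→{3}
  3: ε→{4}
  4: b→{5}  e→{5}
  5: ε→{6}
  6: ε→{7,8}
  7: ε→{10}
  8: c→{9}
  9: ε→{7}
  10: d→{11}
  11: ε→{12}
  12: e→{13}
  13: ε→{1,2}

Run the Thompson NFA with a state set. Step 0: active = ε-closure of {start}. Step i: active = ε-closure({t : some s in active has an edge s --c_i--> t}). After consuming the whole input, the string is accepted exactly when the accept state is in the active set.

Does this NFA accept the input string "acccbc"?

Answer: REJECT

Trace:
start: ε-closure({0}) = {0,1,2}
'a' @ 1: {}  — no active states
rest 'cccbc' ignored (set empty)
after full input: {}  (accept=1 not in)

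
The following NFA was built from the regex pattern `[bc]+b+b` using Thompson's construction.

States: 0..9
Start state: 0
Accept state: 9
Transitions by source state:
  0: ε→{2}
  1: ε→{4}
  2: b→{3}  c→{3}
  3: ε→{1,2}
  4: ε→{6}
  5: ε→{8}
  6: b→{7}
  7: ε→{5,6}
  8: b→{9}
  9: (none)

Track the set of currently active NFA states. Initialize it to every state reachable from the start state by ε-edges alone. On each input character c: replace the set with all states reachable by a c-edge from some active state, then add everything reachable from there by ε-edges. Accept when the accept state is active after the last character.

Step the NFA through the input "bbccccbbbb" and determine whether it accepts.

Answer: ACCEPT

Steps:
S₀ = ε-closure({0}) = {0,2}
'b' @ 1: {1,2,3,4,6}
'b' @ 2: {1,2,3,4,5,6,7,8}
'c' @ 3: {1,2,3,4,6}
'c' @ 4: {1,2,3,4,6}
'c' @ 5: {1,2,3,4,6}
'c' @ 6: {1,2,3,4,6}
'b' @ 7: {1,2,3,4,5,6,7,8}
'b' @ 8: {1,2,3,4,5,6,7,8,9}  ✓accept
'b' @ 9: {1,2,3,4,5,6,7,8,9}  ✓accept
'b' @ 10: {1,2,3,4,5,6,7,8,9}  ✓accept
after full input: {1,2,3,4,5,6,7,8,9}  (accept=9 in)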